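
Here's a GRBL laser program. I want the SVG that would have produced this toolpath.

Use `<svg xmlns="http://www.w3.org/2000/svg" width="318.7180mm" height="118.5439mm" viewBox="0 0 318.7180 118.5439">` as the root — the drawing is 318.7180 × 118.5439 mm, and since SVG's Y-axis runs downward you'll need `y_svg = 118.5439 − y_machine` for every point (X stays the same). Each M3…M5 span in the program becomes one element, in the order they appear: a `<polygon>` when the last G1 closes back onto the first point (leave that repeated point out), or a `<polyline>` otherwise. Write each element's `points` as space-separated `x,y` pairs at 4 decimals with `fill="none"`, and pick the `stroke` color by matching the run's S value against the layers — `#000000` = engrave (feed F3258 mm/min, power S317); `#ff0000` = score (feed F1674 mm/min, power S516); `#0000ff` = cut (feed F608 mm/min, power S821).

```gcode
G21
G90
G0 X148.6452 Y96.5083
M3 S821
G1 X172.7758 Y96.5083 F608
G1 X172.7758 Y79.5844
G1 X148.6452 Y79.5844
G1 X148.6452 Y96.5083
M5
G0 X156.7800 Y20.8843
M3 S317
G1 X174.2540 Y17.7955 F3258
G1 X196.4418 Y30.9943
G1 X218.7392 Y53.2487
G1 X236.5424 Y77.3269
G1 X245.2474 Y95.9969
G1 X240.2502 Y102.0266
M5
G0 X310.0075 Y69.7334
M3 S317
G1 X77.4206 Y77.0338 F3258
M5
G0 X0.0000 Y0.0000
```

Machine Y-up, SVG Y-down with viewBox height 118.5439, so y_svg = 118.5439 − y_machine; X carries over.

Run 1: S821 ⇒ cut layer `#0000ff`. The run returns to its start, so emit a `<polygon>` with points (Y-flipped): 148.6452,22.0356 172.7758,22.0356 172.7758,38.9595 148.6452,38.9595.

Run 2: power S317 maps to stroke `#000000` (engrave). The run is open, so emit a `<polyline>` with points (Y-flipped): 156.7800,97.6596 174.2540,100.7484 196.4418,87.5496 218.7392,65.2952 236.5424,41.2170 245.2474,22.5470 240.2502,16.5173.

Run 3: power S317 maps to stroke `#000000` (engrave). The run is open, so emit a `<polyline>` with points (Y-flipped): 310.0075,48.8105 77.4206,41.5101.

<svg xmlns="http://www.w3.org/2000/svg" width="318.7180mm" height="118.5439mm" viewBox="0 0 318.7180 118.5439">
  <polygon points="148.6452,22.0356 172.7758,22.0356 172.7758,38.9595 148.6452,38.9595" fill="none" stroke="#0000ff"/>
  <polyline points="156.7800,97.6596 174.2540,100.7484 196.4418,87.5496 218.7392,65.2952 236.5424,41.2170 245.2474,22.5470 240.2502,16.5173" fill="none" stroke="#000000"/>
  <polyline points="310.0075,48.8105 77.4206,41.5101" fill="none" stroke="#000000"/>
</svg>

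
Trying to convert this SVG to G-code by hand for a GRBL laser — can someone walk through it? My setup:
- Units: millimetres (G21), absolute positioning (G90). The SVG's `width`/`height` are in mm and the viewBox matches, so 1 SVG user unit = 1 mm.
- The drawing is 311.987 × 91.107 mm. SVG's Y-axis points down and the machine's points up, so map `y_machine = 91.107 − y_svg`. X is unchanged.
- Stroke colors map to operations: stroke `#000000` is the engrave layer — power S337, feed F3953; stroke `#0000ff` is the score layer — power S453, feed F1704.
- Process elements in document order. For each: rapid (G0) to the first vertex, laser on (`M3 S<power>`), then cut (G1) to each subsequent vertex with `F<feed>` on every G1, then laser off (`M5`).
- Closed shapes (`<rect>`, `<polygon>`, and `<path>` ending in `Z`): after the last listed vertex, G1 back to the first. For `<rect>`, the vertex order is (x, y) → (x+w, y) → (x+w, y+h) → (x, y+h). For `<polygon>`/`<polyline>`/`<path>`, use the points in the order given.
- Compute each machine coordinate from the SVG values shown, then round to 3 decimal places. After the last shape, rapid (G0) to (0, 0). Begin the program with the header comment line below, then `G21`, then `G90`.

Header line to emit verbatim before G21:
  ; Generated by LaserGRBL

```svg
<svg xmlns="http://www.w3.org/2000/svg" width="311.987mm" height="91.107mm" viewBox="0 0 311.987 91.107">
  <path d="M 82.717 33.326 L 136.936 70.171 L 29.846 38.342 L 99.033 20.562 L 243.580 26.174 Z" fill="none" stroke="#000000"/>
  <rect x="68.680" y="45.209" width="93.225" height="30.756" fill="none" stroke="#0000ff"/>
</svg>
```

; Generated by LaserGRBL
G21
G90
G0 X82.717 Y57.781
M3 S337
G1 X136.936 Y20.936 F3953
G1 X29.846 Y52.765 F3953
G1 X99.033 Y70.545 F3953
G1 X243.580 Y64.933 F3953
G1 X82.717 Y57.781 F3953
M5
G0 X68.680 Y45.898
M3 S453
G1 X161.905 Y45.898 F1704
G1 X161.905 Y15.142 F1704
G1 X68.680 Y15.142 F1704
G1 X68.680 Y45.898 F1704
M5
G0 X0.000 Y0.000

1 u = 1 mm; y_m = 91.107 − y.

[1] `<path>` closed polygon, #000000→engrave S337 F3953: (82.717,57.781) → (136.936,20.936) → (29.846,52.765) → (99.033,70.545) → (243.580,64.933) → (82.717,57.781) (closed)

[2] `<rect>` rectangle, #0000ff→score S453 F1704: (68.680,45.898) → (161.905,45.898) → (161.905,15.142) → (68.680,15.142) → (68.680,45.898) (closed)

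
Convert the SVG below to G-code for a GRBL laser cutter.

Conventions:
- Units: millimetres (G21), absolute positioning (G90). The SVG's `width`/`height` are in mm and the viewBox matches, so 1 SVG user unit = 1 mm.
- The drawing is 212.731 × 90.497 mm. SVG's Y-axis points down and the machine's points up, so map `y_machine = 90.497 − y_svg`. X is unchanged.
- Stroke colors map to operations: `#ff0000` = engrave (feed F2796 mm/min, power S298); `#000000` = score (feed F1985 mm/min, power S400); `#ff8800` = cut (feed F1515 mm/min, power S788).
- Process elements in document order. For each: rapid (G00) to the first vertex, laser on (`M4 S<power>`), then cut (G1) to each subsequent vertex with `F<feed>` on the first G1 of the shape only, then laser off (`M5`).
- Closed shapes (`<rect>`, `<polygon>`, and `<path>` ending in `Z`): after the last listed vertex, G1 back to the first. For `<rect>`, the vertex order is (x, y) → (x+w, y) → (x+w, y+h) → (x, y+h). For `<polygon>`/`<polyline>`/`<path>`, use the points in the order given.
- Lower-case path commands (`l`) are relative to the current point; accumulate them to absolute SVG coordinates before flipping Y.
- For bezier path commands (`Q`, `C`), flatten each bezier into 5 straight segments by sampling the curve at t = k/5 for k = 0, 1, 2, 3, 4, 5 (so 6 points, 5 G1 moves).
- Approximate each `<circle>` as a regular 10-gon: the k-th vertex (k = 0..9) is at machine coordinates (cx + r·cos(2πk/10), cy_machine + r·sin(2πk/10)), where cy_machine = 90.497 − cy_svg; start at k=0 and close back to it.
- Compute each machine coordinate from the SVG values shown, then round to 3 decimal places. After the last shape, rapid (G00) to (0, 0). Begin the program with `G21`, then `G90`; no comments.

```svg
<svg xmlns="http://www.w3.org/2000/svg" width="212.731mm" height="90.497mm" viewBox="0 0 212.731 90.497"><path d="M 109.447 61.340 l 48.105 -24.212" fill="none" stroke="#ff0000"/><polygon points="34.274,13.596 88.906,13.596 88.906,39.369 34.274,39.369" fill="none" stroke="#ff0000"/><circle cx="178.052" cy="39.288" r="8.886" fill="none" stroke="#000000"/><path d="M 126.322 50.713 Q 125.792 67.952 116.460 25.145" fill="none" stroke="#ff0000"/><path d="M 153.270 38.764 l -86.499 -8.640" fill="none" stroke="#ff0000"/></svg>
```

G21
G90
G00 X109.447 Y29.157
M4 S298
G1 X157.552 Y53.369 F2796
M5
G00 X34.274 Y76.901
M4 S298
G1 X88.906 Y76.901 F2796
G1 X88.906 Y51.128
G1 X34.274 Y51.128
G1 X34.274 Y76.901
M5
G00 X186.938 Y51.209
M4 S400
G1 X185.241 Y56.432 F1985
G1 X180.798 Y59.660
G1 X175.306 Y59.660
G1 X170.863 Y56.432
G1 X169.166 Y51.209
G1 X170.863 Y45.986
G1 X175.306 Y42.758
G1 X180.798 Y42.758
G1 X185.241 Y45.986
G1 X186.938 Y51.209
M5
G00 X126.322 Y39.784
M4 S298
G1 X125.758 Y35.290 F2796
G1 X124.490 Y35.600
G1 X122.517 Y40.714
G1 X119.841 Y50.631
G1 X116.460 Y65.352
M5
G00 X153.270 Y51.733
M4 S298
G1 X66.771 Y60.373 F2796
M5
G00 X0.000 Y0.000

viewBox `0 0 212.731 90.497` with mm width/height → 1 unit = 1 mm. Flip: y_m = 90.497 − y_svg.

**Shape 1** — `<path>` line segment, stroke `#ff0000` → engrave (S298, F2796). Machine vertices: (109.447,29.157) → (157.552,53.369). Open path.

**Shape 2** — `<polygon>` rectangle, stroke `#ff0000` → engrave (S298, F2796). Machine vertices: (34.274,76.901) → (88.906,76.901) → (88.906,51.128) → (34.274,51.128) → (34.274,76.901). Closed: final G1 returns to the first vertex.

**Shape 3** — `<circle>` circle, stroke `#000000` → score (S400, F1985). Machine vertices: (186.938,51.209) → (185.241,56.432) → (180.798,59.660) → (175.306,59.660) → (170.863,56.432) → (169.166,51.209) → (170.863,45.986) → (175.306,42.758) → (180.798,42.758) → (185.241,45.986) → (186.938,51.209). Closed: final G1 returns to the first vertex.

**Shape 4** — `<path>` quadratic bezier, stroke `#ff0000` → engrave (S298, F2796). Control points (SVG): P0=(126.322,50.713), P1=(125.792,67.952), P2=(116.460,25.145); sampled at t=k/5. Machine vertices: (126.322,39.784) → (125.758,35.290) → (124.490,35.600) → (122.517,40.714) → (119.841,50.631) → (116.460,65.352). Open path.

**Shape 5** — `<path>` line segment, stroke `#ff0000` → engrave (S298, F2796). Machine vertices: (153.270,51.733) → (66.771,60.373). Open path.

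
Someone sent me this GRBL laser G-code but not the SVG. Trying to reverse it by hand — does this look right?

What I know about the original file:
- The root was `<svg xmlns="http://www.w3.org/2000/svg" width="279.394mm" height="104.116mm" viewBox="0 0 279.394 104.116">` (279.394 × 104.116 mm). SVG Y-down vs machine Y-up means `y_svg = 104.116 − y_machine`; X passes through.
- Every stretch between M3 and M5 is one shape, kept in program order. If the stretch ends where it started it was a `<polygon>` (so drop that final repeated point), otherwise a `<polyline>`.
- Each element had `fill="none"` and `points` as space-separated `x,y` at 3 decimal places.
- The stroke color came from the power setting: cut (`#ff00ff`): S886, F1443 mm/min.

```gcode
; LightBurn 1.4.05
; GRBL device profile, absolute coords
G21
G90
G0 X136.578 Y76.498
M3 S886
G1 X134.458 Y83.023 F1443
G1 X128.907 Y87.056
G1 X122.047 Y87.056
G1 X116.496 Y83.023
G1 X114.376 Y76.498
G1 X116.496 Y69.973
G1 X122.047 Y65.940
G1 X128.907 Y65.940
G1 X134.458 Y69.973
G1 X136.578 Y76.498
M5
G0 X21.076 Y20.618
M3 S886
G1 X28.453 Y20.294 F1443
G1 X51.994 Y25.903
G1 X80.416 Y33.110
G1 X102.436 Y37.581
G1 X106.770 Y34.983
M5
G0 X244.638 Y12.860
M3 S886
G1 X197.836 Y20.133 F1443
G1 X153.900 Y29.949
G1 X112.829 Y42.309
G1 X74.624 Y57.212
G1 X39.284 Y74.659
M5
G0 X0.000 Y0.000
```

<svg xmlns="http://www.w3.org/2000/svg" width="279.394mm" height="104.116mm" viewBox="0 0 279.394 104.116">
  <polygon points="136.578,27.618 134.458,21.093 128.907,17.060 122.047,17.060 116.496,21.093 114.376,27.618 116.496,34.143 122.047,38.176 128.907,38.176 134.458,34.143" fill="none" stroke="#ff00ff"/>
  <polyline points="21.076,83.498 28.453,83.822 51.994,78.213 80.416,71.006 102.436,66.535 106.770,69.133" fill="none" stroke="#ff00ff"/>
  <polyline points="244.638,91.256 197.836,83.983 153.900,74.167 112.829,61.807 74.624,46.904 39.284,29.457" fill="none" stroke="#ff00ff"/>
</svg>

y_svg = 104.116 − y_m. Every run uses S886, so all elements get stroke `#ff00ff` (cut).

[1] closed run; points: 136.578,27.618 134.458,21.093 128.907,17.060 122.047,17.060 116.496,21.093 114.376,27.618 116.496,34.143 122.047,38.176 128.907,38.176 134.458,34.143

[2] open run; points: 21.076,83.498 28.453,83.822 51.994,78.213 80.416,71.006 102.436,66.535 106.770,69.133

[3] open run; points: 244.638,91.256 197.836,83.983 153.900,74.167 112.829,61.807 74.624,46.904 39.284,29.457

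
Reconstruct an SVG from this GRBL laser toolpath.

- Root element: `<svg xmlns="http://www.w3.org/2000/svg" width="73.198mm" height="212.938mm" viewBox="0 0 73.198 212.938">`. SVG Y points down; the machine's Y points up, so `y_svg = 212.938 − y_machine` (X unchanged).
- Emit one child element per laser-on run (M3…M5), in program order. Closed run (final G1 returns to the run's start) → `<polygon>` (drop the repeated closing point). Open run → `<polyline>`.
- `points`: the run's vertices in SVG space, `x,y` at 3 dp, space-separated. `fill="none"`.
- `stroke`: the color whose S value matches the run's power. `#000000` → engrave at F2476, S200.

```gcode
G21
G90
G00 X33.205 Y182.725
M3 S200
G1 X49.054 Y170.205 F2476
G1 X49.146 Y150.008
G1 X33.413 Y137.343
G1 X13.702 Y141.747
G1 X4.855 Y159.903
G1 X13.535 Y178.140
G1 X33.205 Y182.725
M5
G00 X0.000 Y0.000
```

<svg xmlns="http://www.w3.org/2000/svg" width="73.198mm" height="212.938mm" viewBox="0 0 73.198 212.938">
  <polygon points="33.205,30.213 49.054,42.733 49.146,62.930 33.413,75.595 13.702,71.191 4.855,53.035 13.535,34.798" fill="none" stroke="#000000"/>
</svg>

y_svg = 212.938 − y_m. Every run uses S200, so all elements get stroke `#000000` (engrave).

[1] closed run; points: 33.205,30.213 49.054,42.733 49.146,62.930 33.413,75.595 13.702,71.191 4.855,53.035 13.535,34.798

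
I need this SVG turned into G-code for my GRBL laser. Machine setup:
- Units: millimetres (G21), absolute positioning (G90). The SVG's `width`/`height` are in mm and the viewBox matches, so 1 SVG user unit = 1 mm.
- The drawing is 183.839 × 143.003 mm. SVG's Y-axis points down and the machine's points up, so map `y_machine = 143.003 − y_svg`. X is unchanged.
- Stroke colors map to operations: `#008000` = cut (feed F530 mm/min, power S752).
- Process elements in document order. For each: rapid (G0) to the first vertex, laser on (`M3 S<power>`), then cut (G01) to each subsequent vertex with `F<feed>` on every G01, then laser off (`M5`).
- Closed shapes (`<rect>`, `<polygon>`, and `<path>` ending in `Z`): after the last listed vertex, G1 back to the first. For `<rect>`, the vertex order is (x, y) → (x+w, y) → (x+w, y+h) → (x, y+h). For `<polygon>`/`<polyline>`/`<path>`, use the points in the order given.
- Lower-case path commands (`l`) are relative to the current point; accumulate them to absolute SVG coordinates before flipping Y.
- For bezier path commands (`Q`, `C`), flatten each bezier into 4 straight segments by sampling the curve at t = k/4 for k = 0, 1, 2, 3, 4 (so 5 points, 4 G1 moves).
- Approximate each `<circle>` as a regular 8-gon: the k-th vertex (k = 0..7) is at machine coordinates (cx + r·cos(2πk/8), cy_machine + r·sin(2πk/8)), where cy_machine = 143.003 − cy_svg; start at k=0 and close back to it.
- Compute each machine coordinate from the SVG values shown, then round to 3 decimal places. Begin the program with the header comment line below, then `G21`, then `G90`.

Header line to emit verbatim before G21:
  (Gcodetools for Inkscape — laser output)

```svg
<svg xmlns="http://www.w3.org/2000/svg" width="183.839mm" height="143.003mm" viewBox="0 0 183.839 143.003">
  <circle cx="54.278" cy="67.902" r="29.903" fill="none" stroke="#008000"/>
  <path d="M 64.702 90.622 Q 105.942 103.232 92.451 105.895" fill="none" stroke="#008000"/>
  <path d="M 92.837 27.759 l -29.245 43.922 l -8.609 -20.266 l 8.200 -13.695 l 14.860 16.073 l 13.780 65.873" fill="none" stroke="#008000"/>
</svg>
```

(Gcodetools for Inkscape — laser output)
G21
G90
G0 X84.181 Y75.101
M3 S752
G01 X75.423 Y96.246 F530
G01 X54.278 Y105.004 F530
G01 X33.133 Y96.246 F530
G01 X24.375 Y75.101 F530
G01 X33.133 Y53.956 F530
G01 X54.278 Y45.198 F530
G01 X75.423 Y53.956 F530
G01 X84.181 Y75.101 F530
M5
G0 X64.702 Y52.381
M3 S752
G01 X81.901 Y46.698 F530
G01 X92.259 Y42.258 F530
G01 X95.776 Y39.061 F530
G01 X92.451 Y37.108 F530
M5
G0 X92.837 Y115.244
M3 S752
G01 X63.592 Y71.322 F530
G01 X54.983 Y91.588 F530
G01 X63.183 Y105.283 F530
G01 X78.043 Y89.210 F530
G01 X91.823 Y23.337 F530
M5

Since the viewBox matches the mm dimensions, user units are millimetres directly. The only transform is the Y-flip y_m = 143.003 − y_svg.

Shape 1 is a circle drawn with `<circle>`. Its stroke #008000 means cut at S752, F530. After flipping Y the toolpath is (84.181,75.101) → (75.423,96.246) → (54.278,105.004) → (33.133,96.246) → (24.375,75.101) → (33.133,53.956) → (54.278,45.198) → (75.423,53.956) → (84.181,75.101), returning to the start.

Shape 2 is a quadratic bezier drawn with `<path>`. Its stroke #008000 means cut at S752, F530. After flipping Y the toolpath is (64.702,52.381) → (81.901,46.698) → (92.259,42.258) → (95.776,39.061) → (92.451,37.108).

Shape 3 is a open polyline drawn with `<path>`. Its stroke #008000 means cut at S752, F530. After flipping Y the toolpath is (92.837,115.244) → (63.592,71.322) → (54.983,91.588) → (63.183,105.283) → (78.043,89.210) → (91.823,23.337).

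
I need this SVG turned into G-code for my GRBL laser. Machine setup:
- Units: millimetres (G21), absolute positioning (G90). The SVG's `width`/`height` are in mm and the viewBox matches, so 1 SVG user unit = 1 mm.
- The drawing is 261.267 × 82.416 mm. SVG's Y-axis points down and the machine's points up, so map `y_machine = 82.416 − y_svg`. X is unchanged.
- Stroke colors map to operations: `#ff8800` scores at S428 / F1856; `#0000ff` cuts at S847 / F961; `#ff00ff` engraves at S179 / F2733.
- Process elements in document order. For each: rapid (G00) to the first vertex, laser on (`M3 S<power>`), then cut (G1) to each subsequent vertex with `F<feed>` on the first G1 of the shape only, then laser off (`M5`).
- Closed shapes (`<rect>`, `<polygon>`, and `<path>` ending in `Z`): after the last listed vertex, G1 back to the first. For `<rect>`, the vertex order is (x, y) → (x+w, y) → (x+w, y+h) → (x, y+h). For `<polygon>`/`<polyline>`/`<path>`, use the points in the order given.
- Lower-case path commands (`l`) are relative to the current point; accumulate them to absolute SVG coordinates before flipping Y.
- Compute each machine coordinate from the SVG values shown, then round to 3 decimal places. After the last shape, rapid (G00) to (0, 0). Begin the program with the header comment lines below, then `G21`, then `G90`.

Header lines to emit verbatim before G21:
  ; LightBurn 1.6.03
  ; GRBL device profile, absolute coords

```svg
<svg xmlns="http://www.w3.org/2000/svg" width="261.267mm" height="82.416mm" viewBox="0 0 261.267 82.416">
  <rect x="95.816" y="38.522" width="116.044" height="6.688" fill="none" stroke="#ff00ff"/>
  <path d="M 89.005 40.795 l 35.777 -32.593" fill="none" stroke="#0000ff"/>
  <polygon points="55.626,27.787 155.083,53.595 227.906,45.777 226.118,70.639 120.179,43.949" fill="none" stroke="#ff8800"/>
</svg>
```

; LightBurn 1.6.03
; GRBL device profile, absolute coords
G21
G90
G00 X95.816 Y43.894
M3 S179
G1 X211.860 Y43.894 F2733
G1 X211.860 Y37.206
G1 X95.816 Y37.206
G1 X95.816 Y43.894
M5
G00 X89.005 Y41.621
M3 S847
G1 X124.782 Y74.214 F961
M5
G00 X55.626 Y54.629
M3 S428
G1 X155.083 Y28.821 F1856
G1 X227.906 Y36.639
G1 X226.118 Y11.777
G1 X120.179 Y38.467
G1 X55.626 Y54.629
M5
G00 X0.000 Y0.000

1 u = 1 mm; y_m = 82.416 − y.

[1] `<rect>` rectangle, #ff00ff→engrave S179 F2733: (95.816,43.894) → (211.860,43.894) → (211.860,37.206) → (95.816,37.206) → (95.816,43.894) (closed)

[2] `<path>` line segment, #0000ff→cut S847 F961: (89.005,41.621) → (124.782,74.214)

[3] `<polygon>` closed polygon, #ff8800→score S428 F1856: (55.626,54.629) → (155.083,28.821) → (227.906,36.639) → (226.118,11.777) → (120.179,38.467) → (55.626,54.629) (closed)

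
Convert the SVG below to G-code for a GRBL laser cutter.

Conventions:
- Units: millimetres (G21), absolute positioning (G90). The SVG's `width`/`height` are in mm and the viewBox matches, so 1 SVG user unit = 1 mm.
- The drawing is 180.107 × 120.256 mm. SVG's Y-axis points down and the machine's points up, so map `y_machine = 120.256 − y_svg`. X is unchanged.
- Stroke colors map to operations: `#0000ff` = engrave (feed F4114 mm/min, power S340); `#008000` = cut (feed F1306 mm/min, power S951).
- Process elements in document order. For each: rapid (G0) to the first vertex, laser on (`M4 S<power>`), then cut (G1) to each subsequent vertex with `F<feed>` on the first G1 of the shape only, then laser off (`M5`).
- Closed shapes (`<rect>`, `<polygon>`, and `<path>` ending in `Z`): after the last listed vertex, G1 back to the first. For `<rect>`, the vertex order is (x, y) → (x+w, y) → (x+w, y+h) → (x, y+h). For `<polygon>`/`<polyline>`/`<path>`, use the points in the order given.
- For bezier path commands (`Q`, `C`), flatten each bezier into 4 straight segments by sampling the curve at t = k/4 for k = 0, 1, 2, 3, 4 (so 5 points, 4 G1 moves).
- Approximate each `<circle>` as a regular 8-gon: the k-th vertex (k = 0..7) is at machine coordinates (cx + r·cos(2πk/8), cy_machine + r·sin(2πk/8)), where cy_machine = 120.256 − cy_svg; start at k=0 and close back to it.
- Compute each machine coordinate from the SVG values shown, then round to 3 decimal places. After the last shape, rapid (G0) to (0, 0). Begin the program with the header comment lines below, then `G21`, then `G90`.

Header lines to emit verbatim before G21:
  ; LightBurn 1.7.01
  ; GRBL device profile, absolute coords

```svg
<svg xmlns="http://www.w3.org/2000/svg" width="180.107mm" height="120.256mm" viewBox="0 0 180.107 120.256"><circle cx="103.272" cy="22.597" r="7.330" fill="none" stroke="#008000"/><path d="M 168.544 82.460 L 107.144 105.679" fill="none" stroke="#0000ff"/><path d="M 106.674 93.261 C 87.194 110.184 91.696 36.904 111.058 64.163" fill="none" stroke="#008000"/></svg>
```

Since the viewBox matches the mm dimensions, user units are millimetres directly. The only transform is the Y-flip y_m = 120.256 − y_svg.

Shape 1 is a circle drawn with `<circle>`. Its stroke #008000 means cut at S951, F1306. After flipping Y the toolpath is (110.602,97.659) → (108.455,102.842) → (103.272,104.989) → (98.089,102.842) → (95.942,97.659) → (98.089,92.476) → (103.272,90.329) → (108.455,92.476) → (110.602,97.659), returning to the start.

Shape 2 is a line segment drawn with `<path>`. Its stroke #0000ff means engrave at S340, F4114. After flipping Y the toolpath is (168.544,37.796) → (107.144,14.577).

Shape 3 is a cubic bezier drawn with `<path>`. Its stroke #008000 means cut at S951, F1306. After flipping Y the toolpath is (106.674,26.995) → (96.418,28.235) → (94.300,45.420) → (99.465,60.667) → (111.058,56.093).

; LightBurn 1.7.01
; GRBL device profile, absolute coords
G21
G90
G0 X110.602 Y97.659
M4 S951
G1 X108.455 Y102.842 F1306
G1 X103.272 Y104.989
G1 X98.089 Y102.842
G1 X95.942 Y97.659
G1 X98.089 Y92.476
G1 X103.272 Y90.329
G1 X108.455 Y92.476
G1 X110.602 Y97.659
M5
G0 X168.544 Y37.796
M4 S340
G1 X107.144 Y14.577 F4114
M5
G0 X106.674 Y26.995
M4 S951
G1 X96.418 Y28.235 F1306
G1 X94.300 Y45.420
G1 X99.465 Y60.667
G1 X111.058 Y56.093
M5
G0 X0.000 Y0.000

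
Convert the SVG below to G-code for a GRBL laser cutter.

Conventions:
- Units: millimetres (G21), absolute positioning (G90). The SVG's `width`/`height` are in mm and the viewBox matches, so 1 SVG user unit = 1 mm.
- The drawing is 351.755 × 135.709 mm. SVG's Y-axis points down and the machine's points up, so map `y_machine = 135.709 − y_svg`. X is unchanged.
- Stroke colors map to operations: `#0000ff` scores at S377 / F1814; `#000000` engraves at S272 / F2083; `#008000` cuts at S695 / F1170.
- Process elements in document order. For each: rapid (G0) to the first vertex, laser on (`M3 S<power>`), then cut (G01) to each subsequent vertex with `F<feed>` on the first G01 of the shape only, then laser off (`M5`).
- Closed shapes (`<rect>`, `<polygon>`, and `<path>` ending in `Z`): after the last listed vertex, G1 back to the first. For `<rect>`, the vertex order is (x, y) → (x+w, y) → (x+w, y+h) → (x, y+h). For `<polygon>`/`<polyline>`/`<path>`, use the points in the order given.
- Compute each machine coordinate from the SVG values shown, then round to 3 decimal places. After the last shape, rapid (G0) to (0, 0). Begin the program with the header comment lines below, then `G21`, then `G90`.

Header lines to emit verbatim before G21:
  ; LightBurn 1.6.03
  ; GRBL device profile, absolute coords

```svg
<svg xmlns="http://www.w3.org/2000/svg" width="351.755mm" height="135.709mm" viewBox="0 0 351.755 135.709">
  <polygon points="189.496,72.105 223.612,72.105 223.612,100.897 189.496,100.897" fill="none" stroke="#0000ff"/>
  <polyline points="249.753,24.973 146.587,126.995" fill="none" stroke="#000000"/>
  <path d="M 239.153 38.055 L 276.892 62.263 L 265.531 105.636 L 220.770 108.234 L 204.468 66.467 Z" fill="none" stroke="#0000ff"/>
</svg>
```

; LightBurn 1.6.03
; GRBL device profile, absolute coords
G21
G90
G0 X189.496 Y63.604
M3 S377
G01 X223.612 Y63.604 F1814
G01 X223.612 Y34.812
G01 X189.496 Y34.812
G01 X189.496 Y63.604
M5
G0 X249.753 Y110.736
M3 S272
G01 X146.587 Y8.714 F2083
M5
G0 X239.153 Y97.654
M3 S377
G01 X276.892 Y73.446 F1814
G01 X265.531 Y30.073
G01 X220.770 Y27.475
G01 X204.468 Y69.242
G01 X239.153 Y97.654
M5
G0 X0.000 Y0.000

Since the viewBox matches the mm dimensions, user units are millimetres directly. The only transform is the Y-flip y_m = 135.709 − y_svg.

Shape 1 is a rectangle drawn with `<polygon>`. Its stroke #0000ff means score at S377, F1814. After flipping Y the toolpath is (189.496,63.604) → (223.612,63.604) → (223.612,34.812) → (189.496,34.812) → (189.496,63.604), returning to the start.

Shape 2 is a line segment drawn with `<polyline>`. Its stroke #000000 means engrave at S272, F2083. After flipping Y the toolpath is (249.753,110.736) → (146.587,8.714).

Shape 3 is a regular polygon drawn with `<path>`. Its stroke #0000ff means score at S377, F1814. After flipping Y the toolpath is (239.153,97.654) → (276.892,73.446) → (265.531,30.073) → (220.770,27.475) → (204.468,69.242) → (239.153,97.654), returning to the start.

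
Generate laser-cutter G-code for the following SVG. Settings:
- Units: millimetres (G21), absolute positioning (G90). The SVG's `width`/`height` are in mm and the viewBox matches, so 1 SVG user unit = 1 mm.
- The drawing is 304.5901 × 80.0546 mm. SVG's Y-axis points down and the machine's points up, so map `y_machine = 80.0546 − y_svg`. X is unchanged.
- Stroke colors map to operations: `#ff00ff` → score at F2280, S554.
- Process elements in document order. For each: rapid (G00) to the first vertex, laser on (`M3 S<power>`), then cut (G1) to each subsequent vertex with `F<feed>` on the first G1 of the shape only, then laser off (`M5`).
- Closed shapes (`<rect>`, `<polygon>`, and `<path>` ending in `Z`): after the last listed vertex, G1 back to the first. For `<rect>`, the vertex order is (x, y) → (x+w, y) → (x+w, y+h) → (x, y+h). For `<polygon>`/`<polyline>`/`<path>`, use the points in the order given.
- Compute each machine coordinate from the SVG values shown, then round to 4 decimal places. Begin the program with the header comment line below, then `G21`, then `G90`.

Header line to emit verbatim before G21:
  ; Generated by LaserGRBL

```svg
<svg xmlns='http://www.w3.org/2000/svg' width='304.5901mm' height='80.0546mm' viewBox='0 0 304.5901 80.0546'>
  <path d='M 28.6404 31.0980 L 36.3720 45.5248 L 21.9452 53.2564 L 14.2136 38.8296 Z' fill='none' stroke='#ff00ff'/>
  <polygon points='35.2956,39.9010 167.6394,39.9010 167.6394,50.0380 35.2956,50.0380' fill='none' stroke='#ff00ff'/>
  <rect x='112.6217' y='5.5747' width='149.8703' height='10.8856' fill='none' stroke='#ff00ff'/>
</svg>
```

; Generated by LaserGRBL
G21
G90
G00 X28.6404 Y48.9566
M3 S554
G1 X36.3720 Y34.5298 F2280
G1 X21.9452 Y26.7982
G1 X14.2136 Y41.2250
G1 X28.6404 Y48.9566
M5
G00 X35.2956 Y40.1536
M3 S554
G1 X167.6394 Y40.1536 F2280
G1 X167.6394 Y30.0166
G1 X35.2956 Y30.0166
G1 X35.2956 Y40.1536
M5
G00 X112.6217 Y74.4799
M3 S554
G1 X262.4920 Y74.4799 F2280
G1 X262.4920 Y63.5943
G1 X112.6217 Y63.5943
G1 X112.6217 Y74.4799
M5

Since the viewBox matches the mm dimensions, user units are millimetres directly. The only transform is the Y-flip y_m = 80.0546 − y_svg.

Shape 1 is a regular polygon drawn with `<path>`. Its stroke #ff00ff means score at S554, F2280. After flipping Y the toolpath is (28.6404,48.9566) → (36.3720,34.5298) → (21.9452,26.7982) → (14.2136,41.2250) → (28.6404,48.9566), returning to the start.

Shape 2 is a rectangle drawn with `<polygon>`. Its stroke #ff00ff means score at S554, F2280. After flipping Y the toolpath is (35.2956,40.1536) → (167.6394,40.1536) → (167.6394,30.0166) → (35.2956,30.0166) → (35.2956,40.1536), returning to the start.

Shape 3 is a rectangle drawn with `<rect>`. Its stroke #ff00ff means score at S554, F2280. After flipping Y the toolpath is (112.6217,74.4799) → (262.4920,74.4799) → (262.4920,63.5943) → (112.6217,63.5943) → (112.6217,74.4799), returning to the start.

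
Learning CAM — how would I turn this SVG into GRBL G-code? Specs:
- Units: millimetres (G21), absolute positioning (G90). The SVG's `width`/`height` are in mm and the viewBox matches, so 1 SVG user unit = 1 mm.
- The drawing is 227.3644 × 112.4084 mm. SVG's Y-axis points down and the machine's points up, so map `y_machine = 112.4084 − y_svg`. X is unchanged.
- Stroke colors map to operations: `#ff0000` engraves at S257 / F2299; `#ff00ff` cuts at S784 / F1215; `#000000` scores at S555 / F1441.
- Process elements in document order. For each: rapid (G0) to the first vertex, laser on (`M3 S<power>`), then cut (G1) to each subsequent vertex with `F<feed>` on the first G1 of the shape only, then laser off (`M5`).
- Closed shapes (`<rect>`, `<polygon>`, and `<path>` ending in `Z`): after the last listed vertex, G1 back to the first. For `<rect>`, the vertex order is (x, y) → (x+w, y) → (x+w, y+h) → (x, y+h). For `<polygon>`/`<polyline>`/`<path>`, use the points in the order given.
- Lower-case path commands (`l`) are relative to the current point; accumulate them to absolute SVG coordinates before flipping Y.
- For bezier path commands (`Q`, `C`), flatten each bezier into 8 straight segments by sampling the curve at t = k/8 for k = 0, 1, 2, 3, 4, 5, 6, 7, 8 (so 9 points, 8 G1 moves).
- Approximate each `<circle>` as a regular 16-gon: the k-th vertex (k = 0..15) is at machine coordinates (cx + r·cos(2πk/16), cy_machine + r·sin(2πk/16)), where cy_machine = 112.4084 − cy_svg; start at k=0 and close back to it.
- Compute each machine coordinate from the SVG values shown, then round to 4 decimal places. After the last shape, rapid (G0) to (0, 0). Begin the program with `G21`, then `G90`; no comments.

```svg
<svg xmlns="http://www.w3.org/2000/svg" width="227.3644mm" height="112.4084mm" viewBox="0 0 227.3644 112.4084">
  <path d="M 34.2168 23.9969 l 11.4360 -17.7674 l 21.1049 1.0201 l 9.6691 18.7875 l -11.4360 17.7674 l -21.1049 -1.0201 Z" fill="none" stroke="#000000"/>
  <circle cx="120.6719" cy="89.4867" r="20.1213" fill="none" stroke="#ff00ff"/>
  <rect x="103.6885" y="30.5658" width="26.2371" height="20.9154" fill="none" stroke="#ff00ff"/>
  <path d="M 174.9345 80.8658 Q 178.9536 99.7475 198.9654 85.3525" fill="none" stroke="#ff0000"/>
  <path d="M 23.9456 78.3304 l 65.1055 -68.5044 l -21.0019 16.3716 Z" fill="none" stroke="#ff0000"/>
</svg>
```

G21
G90
G0 X34.2168 Y88.4115
M3 S555
G1 X45.6528 Y106.1789 F1441
G1 X66.7577 Y105.1588
G1 X76.4268 Y86.3713
G1 X64.9908 Y68.6039
G1 X43.8859 Y69.6240
G1 X34.2168 Y88.4115
M5
G0 X140.7932 Y22.9217
M3 S784
G1 X139.2616 Y30.6218 F1215
G1 X134.8998 Y37.1496
G1 X128.3720 Y41.5114
G1 X120.6719 Y43.0430
G1 X112.9718 Y41.5114
G1 X106.4440 Y37.1496
G1 X102.0822 Y30.6218
G1 X100.5506 Y22.9217
G1 X102.0822 Y15.2216
G1 X106.4440 Y8.6938
G1 X112.9718 Y4.3320
G1 X120.6719 Y2.8004
G1 X128.3720 Y4.3320
G1 X134.8998 Y8.6938
G1 X139.2616 Y15.2216
G1 X140.7932 Y22.9217
M5
G0 X103.6885 Y81.8426
M3 S784
G1 X129.9256 Y81.8426 F1215
G1 X129.9256 Y60.9272
G1 X103.6885 Y60.9272
G1 X103.6885 Y81.8426
M5
G0 X174.9345 Y31.5426
M3 S257
G1 X176.1892 Y27.3421 F2299
G1 X177.9436 Y24.1815
G1 X180.1978 Y22.0609
G1 X182.9518 Y20.9801
G1 X186.2055 Y20.9392
G1 X189.9590 Y21.9382
G1 X194.2123 Y23.9771
G1 X198.9654 Y27.0559
M5
G0 X23.9456 Y34.0780
M3 S257
G1 X89.0511 Y102.5824 F2299
G1 X68.0492 Y86.2108
G1 X23.9456 Y34.0780
M5
G0 X0.0000 Y0.0000

Since the viewBox matches the mm dimensions, user units are millimetres directly. The only transform is the Y-flip y_m = 112.4084 − y_svg.

Shape 1 is a regular polygon drawn with `<path>`. Its stroke #000000 means score at S555, F1441. After flipping Y the toolpath is (34.2168,88.4115) → (45.6528,106.1789) → (66.7577,105.1588) → (76.4268,86.3713) → (64.9908,68.6039) → (43.8859,69.6240) → (34.2168,88.4115), returning to the start.

Shape 2 is a circle drawn with `<circle>`. Its stroke #ff00ff means cut at S784, F1215. After flipping Y the toolpath is (140.7932,22.9217) → (139.2616,30.6218) → (134.8998,37.1496) → (128.3720,41.5114) → (120.6719,43.0430) → (112.9718,41.5114) → (106.4440,37.1496) → (102.0822,30.6218) → (100.5506,22.9217) → (102.0822,15.2216) → (106.4440,8.6938) → (112.9718,4.3320) → (120.6719,2.8004) → (128.3720,4.3320) → (134.8998,8.6938) → (139.2616,15.2216) → (140.7932,22.9217), returning to the start.

Shape 3 is a rectangle drawn with `<rect>`. Its stroke #ff00ff means cut at S784, F1215. After flipping Y the toolpath is (103.6885,81.8426) → (129.9256,81.8426) → (129.9256,60.9272) → (103.6885,60.9272) → (103.6885,81.8426), returning to the start.

Shape 4 is a quadratic bezier drawn with `<path>`. Its stroke #ff0000 means engrave at S257, F2299. After flipping Y the toolpath is (174.9345,31.5426) → (176.1892,27.3421) → (177.9436,24.1815) → (180.1978,22.0609) → (182.9518,20.9801) → (186.2055,20.9392) → (189.9590,21.9382) → (194.2123,23.9771) → (198.9654,27.0559).

Shape 5 is a closed polygon drawn with `<path>`. Its stroke #ff0000 means engrave at S257, F2299. After flipping Y the toolpath is (23.9456,34.0780) → (89.0511,102.5824) → (68.0492,86.2108) → (23.9456,34.0780), returning to the start.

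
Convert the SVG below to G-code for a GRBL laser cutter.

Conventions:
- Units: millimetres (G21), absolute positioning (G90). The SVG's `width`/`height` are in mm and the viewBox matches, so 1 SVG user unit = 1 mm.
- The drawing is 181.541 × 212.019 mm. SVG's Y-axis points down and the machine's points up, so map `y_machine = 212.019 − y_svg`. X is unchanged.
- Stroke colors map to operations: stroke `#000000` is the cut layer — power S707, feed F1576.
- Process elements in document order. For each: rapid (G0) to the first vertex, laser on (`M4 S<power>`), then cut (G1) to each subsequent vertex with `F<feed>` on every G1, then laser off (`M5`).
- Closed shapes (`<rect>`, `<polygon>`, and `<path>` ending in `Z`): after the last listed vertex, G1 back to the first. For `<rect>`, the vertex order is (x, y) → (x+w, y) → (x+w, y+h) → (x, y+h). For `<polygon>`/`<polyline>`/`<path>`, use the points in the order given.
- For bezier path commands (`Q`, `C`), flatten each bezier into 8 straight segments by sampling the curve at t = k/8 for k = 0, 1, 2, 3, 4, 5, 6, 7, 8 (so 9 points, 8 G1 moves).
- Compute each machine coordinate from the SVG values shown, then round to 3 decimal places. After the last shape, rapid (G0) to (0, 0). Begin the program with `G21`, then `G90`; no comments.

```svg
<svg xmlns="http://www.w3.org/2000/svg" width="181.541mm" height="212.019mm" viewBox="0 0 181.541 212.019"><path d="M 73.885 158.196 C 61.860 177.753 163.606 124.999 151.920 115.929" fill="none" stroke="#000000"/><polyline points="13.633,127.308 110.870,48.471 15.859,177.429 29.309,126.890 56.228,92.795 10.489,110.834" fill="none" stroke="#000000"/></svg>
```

G21
G90
G0 X73.885 Y53.823
M4 S707
G1 X74.265 Y49.652 F1576
G1 X82.648 Y50.901 F1576
G1 X96.373 Y56.211 F1576
G1 X112.775 Y64.221 F1576
G1 X129.194 Y73.574 F1576
G1 X142.966 Y82.909 F1576
G1 X151.429 Y90.868 F1576
G1 X151.920 Y96.090 F1576
M5
G0 X13.633 Y84.711
M4 S707
G1 X110.870 Y163.548 F1576
G1 X15.859 Y34.590 F1576
G1 X29.309 Y85.129 F1576
G1 X56.228 Y119.224 F1576
G1 X10.489 Y101.185 F1576
M5
G0 X0.000 Y0.000

Since the viewBox matches the mm dimensions, user units are millimetres directly. The only transform is the Y-flip y_m = 212.019 − y_svg.

Shape 1 is a cubic bezier drawn with `<path>`. Its stroke #000000 means cut at S707, F1576. After flipping Y the toolpath is (73.885,53.823) → (74.265,49.652) → (82.648,50.901) → (96.373,56.211) → (112.775,64.221) → (129.194,73.574) → (142.966,82.909) → (151.429,90.868) → (151.920,96.090).

Shape 2 is a open polyline drawn with `<polyline>`. Its stroke #000000 means cut at S707, F1576. After flipping Y the toolpath is (13.633,84.711) → (110.870,163.548) → (15.859,34.590) → (29.309,85.129) → (56.228,119.224) → (10.489,101.185).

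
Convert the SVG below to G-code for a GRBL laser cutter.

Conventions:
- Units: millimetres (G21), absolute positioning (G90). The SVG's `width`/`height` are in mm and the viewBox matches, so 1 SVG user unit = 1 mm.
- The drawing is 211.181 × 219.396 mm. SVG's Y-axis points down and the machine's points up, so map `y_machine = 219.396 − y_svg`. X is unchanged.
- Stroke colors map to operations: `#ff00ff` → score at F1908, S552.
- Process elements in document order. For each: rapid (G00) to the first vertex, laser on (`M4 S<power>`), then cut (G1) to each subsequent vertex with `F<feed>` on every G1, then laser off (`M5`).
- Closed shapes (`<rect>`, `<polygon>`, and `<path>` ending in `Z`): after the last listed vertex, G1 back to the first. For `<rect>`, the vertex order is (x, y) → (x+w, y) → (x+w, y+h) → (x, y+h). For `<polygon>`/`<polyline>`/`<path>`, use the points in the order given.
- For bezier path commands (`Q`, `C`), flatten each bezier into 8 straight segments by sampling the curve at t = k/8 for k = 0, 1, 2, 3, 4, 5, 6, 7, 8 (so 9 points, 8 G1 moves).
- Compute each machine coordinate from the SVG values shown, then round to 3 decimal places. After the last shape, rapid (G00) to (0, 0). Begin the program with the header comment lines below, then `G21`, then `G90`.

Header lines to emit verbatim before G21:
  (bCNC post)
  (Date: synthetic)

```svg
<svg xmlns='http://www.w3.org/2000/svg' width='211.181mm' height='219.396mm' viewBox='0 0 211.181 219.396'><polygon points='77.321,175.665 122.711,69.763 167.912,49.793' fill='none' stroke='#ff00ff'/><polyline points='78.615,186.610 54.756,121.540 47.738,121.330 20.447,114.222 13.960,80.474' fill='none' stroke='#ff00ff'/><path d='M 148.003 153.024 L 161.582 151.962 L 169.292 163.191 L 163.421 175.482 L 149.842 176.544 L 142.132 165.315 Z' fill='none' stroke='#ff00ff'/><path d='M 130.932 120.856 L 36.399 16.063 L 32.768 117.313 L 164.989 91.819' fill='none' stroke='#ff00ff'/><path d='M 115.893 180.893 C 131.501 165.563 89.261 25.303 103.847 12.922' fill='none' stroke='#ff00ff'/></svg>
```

Since the viewBox matches the mm dimensions, user units are millimetres directly. The only transform is the Y-flip y_m = 219.396 − y_svg.

Shape 1 is a closed polygon drawn with `<polygon>`. Its stroke #ff00ff means score at S552, F1908. After flipping Y the toolpath is (77.321,43.731) → (122.711,149.633) → (167.912,169.603) → (77.321,43.731), returning to the start.

Shape 2 is a open polyline drawn with `<polyline>`. Its stroke #ff00ff means score at S552, F1908. After flipping Y the toolpath is (78.615,32.786) → (54.756,97.856) → (47.738,98.066) → (20.447,105.174) → (13.960,138.922).

Shape 3 is a regular polygon drawn with `<path>`. Its stroke #ff00ff means score at S552, F1908. After flipping Y the toolpath is (148.003,66.372) → (161.582,67.434) → (169.292,56.205) → (163.421,43.914) → (149.842,42.852) → (142.132,54.081) → (148.003,66.372), returning to the start.

Shape 4 is a open polyline drawn with `<path>`. Its stroke #ff00ff means score at S552, F1908. After flipping Y the toolpath is (130.932,98.540) → (36.399,203.333) → (32.768,102.083) → (164.989,127.577).

Shape 5 is a cubic bezier drawn with `<path>`. Its stroke #ff00ff means score at S552, F1908. After flipping Y the toolpath is (115.893,38.503) → (119.258,49.614) → (118.544,69.475) → (115.095,95.122) → (110.253,123.594) → (105.364,151.928) → (101.771,177.161) → (100.817,196.331) → (103.847,206.474).

(bCNC post)
(Date: synthetic)
G21
G90
G00 X77.321 Y43.731
M4 S552
G1 X122.711 Y149.633 F1908
G1 X167.912 Y169.603 F1908
G1 X77.321 Y43.731 F1908
M5
G00 X78.615 Y32.786
M4 S552
G1 X54.756 Y97.856 F1908
G1 X47.738 Y98.066 F1908
G1 X20.447 Y105.174 F1908
G1 X13.960 Y138.922 F1908
M5
G00 X148.003 Y66.372
M4 S552
G1 X161.582 Y67.434 F1908
G1 X169.292 Y56.205 F1908
G1 X163.421 Y43.914 F1908
G1 X149.842 Y42.852 F1908
G1 X142.132 Y54.081 F1908
G1 X148.003 Y66.372 F1908
M5
G00 X130.932 Y98.540
M4 S552
G1 X36.399 Y203.333 F1908
G1 X32.768 Y102.083 F1908
G1 X164.989 Y127.577 F1908
M5
G00 X115.893 Y38.503
M4 S552
G1 X119.258 Y49.614 F1908
G1 X118.544 Y69.475 F1908
G1 X115.095 Y95.122 F1908
G1 X110.253 Y123.594 F1908
G1 X105.364 Y151.928 F1908
G1 X101.771 Y177.161 F1908
G1 X100.817 Y196.331 F1908
G1 X103.847 Y206.474 F1908
M5
G00 X0.000 Y0.000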